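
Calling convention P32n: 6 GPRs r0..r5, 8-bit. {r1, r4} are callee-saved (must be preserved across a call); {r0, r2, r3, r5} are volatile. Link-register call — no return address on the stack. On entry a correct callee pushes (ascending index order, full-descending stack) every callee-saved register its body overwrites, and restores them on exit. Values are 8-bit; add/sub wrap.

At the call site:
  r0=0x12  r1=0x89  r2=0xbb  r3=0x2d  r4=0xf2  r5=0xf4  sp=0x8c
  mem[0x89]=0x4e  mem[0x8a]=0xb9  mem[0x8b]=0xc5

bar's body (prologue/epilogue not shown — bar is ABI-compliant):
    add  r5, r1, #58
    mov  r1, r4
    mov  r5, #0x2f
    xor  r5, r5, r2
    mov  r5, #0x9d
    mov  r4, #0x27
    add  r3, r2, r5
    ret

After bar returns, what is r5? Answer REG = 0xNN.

prologue: push r1 -> mem[0x8b]=0x89, sp=0x8b
prologue: push r4 -> mem[0x8a]=0xf2, sp=0x8a
body[0] add  r5, r1, #58 -> r5=0xc3
body[1] mov  r1, r4 -> r1=0xf2
body[2] mov  r5, #0x2f -> r5=0x2f
body[3] xor  r5, r5, r2 -> r5=0x94
body[4] mov  r5, #0x9d -> r5=0x9d
body[5] mov  r4, #0x27 -> r4=0x27
body[6] add  r3, r2, r5 -> r3=0x58
epilogue: pop r4=0xf2, sp=0x8b
epilogue: pop r1=0x89, sp=0x8c
r5 is caller-saved -> body value

REG = 0x9d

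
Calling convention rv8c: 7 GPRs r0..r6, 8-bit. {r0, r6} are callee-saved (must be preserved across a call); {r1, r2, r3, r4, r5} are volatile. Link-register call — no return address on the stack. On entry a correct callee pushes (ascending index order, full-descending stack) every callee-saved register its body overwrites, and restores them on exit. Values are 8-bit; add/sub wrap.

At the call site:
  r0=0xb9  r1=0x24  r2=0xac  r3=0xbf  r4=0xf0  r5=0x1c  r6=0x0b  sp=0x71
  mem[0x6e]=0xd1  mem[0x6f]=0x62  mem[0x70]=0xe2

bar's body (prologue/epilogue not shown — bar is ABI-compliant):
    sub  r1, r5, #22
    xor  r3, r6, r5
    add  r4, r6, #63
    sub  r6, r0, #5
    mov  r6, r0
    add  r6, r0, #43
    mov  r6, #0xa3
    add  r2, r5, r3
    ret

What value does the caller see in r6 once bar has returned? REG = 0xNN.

prologue: push r6 -> mem[0x70]=0x0b, sp=0x70
body[0] sub  r1, r5, #22 -> r1=0x06
body[1] xor  r3, r6, r5 -> r3=0x17
body[2] add  r4, r6, #63 -> r4=0x4a
body[3] sub  r6, r0, #5 -> r6=0xb4
body[4] mov  r6, r0 -> r6=0xb9
body[5] add  r6, r0, #43 -> r6=0xe4
body[6] mov  r6, #0xa3 -> r6=0xa3
body[7] add  r2, r5, r3 -> r2=0x33
epilogue: pop r6=0x0b, sp=0x71
r6 is callee-saved -> restored

REG = 0x0b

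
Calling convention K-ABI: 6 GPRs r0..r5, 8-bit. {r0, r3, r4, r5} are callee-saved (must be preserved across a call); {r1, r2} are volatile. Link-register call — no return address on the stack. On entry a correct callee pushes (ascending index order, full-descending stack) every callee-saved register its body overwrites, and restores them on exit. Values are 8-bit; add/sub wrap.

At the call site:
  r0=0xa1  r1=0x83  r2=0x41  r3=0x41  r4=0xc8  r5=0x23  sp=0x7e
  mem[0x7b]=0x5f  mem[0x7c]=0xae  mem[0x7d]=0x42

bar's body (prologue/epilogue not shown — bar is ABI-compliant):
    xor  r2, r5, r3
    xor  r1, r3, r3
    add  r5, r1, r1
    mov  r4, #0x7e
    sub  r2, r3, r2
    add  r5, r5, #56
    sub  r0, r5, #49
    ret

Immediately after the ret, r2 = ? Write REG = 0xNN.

REG = 0xdf

prologue: push r0 → mem[0x7d]=0xa1, sp=0x7d
prologue: push r4 → mem[0x7c]=0xc8, sp=0x7c
prologue: push r5 → mem[0x7b]=0x23, sp=0x7b
body[0] xor  r2, r5, r3 → r2=0x62
body[1] xor  r1, r3, r3 → r1=0x00
body[2] add  r5, r1, r1 → r5=0x00
body[3] mov  r4, #0x7e → r4=0x7e
body[4] sub  r2, r3, r2 → r2=0xdf
body[5] add  r5, r5, #56 → r5=0x38
body[6] sub  r0, r5, #49 → r0=0x07
epilogue: pop r5=0x23, sp=0x7c
epilogue: pop r4=0xc8, sp=0x7d
epilogue: pop r0=0xa1, sp=0x7e
r2 is caller-saved → body value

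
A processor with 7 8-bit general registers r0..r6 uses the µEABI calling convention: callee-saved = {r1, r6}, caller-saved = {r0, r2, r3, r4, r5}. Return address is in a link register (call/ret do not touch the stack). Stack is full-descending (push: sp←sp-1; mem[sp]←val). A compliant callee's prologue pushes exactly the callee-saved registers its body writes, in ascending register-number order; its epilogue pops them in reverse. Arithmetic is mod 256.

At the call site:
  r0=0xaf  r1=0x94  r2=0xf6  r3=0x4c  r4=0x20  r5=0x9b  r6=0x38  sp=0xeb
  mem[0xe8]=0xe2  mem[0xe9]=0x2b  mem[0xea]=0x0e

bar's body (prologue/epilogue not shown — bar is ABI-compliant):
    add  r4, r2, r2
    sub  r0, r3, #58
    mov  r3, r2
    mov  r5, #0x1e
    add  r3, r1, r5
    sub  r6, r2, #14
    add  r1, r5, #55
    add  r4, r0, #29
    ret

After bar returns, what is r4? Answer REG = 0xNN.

prologue: push r1 → mem[0xea]=0x94, sp=0xea
prologue: push r6 → mem[0xe9]=0x38, sp=0xe9
body[0] add  r4, r2, r2 → r4=0xec
body[1] sub  r0, r3, #58 → r0=0x12
body[2] mov  r3, r2 → r3=0xf6
body[3] mov  r5, #0x1e → r5=0x1e
body[4] add  r3, r1, r5 → r3=0xb2
body[5] sub  r6, r2, #14 → r6=0xe8
body[6] add  r1, r5, #55 → r1=0x55
body[7] add  r4, r0, #29 → r4=0x2f
epilogue: pop r6=0x38, sp=0xea
epilogue: pop r1=0x94, sp=0xeb
r4 is caller-saved → body value

REG = 0x2f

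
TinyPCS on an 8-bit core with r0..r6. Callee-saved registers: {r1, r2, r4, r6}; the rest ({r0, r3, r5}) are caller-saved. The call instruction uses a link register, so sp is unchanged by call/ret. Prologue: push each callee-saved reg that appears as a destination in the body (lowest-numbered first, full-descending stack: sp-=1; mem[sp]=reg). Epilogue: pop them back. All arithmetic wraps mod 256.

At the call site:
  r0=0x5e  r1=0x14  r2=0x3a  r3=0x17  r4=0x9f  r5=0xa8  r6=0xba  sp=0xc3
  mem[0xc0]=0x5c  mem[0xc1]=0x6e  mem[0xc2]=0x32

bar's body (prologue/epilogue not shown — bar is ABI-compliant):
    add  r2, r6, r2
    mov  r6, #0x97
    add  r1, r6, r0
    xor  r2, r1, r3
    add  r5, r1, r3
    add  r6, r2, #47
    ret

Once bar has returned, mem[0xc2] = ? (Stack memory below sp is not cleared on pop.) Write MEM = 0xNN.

prologue: push r1 -> mem[0xc2]=0x14, sp=0xc2
prologue: push r2 -> mem[0xc1]=0x3a, sp=0xc1
prologue: push r6 -> mem[0xc0]=0xba, sp=0xc0
body[0] add  r2, r6, r2 -> r2=0xf4
body[1] mov  r6, #0x97 -> r6=0x97
body[2] add  r1, r6, r0 -> r1=0xf5
body[3] xor  r2, r1, r3 -> r2=0xe2
body[4] add  r5, r1, r3 -> r5=0x0c
body[5] add  r6, r2, #47 -> r6=0x11
epilogue: pop r6=0xba, sp=0xc1
epilogue: pop r2=0x3a, sp=0xc2
epilogue: pop r1=0x14, sp=0xc3
prologue pushed ['r1', 'r2', 'r6'] at ['0xc2', '0xc1', '0xc0']

MEM = 0x14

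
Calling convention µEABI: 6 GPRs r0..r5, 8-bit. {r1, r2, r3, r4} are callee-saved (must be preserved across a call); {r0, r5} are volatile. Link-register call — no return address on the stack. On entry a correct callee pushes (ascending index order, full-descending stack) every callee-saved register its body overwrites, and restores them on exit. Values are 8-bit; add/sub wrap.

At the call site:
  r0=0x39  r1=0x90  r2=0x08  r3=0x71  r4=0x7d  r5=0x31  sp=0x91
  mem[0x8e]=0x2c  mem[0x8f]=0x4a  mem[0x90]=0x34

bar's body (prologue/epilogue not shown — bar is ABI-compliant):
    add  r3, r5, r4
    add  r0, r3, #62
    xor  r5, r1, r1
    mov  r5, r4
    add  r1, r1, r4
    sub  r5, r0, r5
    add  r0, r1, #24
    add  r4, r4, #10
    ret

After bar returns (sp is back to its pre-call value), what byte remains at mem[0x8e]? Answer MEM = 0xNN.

MEM = 0x7d

prologue: push r1 → mem[0x90]=0x90, sp=0x90
prologue: push r3 → mem[0x8f]=0x71, sp=0x8f
prologue: push r4 → mem[0x8e]=0x7d, sp=0x8e
body[0] add  r3, r5, r4 → r3=0xae
body[1] add  r0, r3, #62 → r0=0xec
body[2] xor  r5, r1, r1 → r5=0x00
body[3] mov  r5, r4 → r5=0x7d
body[4] add  r1, r1, r4 → r1=0x0d
body[5] sub  r5, r0, r5 → r5=0x6f
body[6] add  r0, r1, #24 → r0=0x25
body[7] add  r4, r4, #10 → r4=0x87
epilogue: pop r4=0x7d, sp=0x8f
epilogue: pop r3=0x71, sp=0x90
epilogue: pop r1=0x90, sp=0x91
prologue pushed ['r1', 'r3', 'r4'] at ['0x90', '0x8f', '0x8e']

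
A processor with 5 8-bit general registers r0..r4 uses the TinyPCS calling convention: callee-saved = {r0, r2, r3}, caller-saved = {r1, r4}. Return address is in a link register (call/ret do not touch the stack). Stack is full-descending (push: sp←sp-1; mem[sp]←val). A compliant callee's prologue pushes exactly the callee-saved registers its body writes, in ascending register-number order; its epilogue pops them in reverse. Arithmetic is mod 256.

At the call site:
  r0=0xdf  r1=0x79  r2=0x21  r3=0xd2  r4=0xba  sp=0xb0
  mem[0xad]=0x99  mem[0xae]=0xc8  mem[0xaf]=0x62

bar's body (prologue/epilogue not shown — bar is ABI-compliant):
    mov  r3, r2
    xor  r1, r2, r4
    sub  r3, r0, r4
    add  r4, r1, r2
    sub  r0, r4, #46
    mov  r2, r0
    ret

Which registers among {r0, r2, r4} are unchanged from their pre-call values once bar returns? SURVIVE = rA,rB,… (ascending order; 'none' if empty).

prologue: push r0 -> mem[0xaf]=0xdf, sp=0xaf
prologue: push r2 -> mem[0xae]=0x21, sp=0xae
prologue: push r3 -> mem[0xad]=0xd2, sp=0xad
body[0] mov  r3, r2 -> r3=0x21
body[1] xor  r1, r2, r4 -> r1=0x9b
body[2] sub  r3, r0, r4 -> r3=0x25
body[3] add  r4, r1, r2 -> r4=0xbc
body[4] sub  r0, r4, #46 -> r0=0x8e
body[5] mov  r2, r0 -> r2=0x8e
epilogue: pop r3=0xd2, sp=0xae
epilogue: pop r2=0x21, sp=0xaf
epilogue: pop r0=0xdf, sp=0xb0
r0: callee-saved, written=True
r2: callee-saved, written=True
r4: caller-saved, written=True

SURVIVE = r0,r2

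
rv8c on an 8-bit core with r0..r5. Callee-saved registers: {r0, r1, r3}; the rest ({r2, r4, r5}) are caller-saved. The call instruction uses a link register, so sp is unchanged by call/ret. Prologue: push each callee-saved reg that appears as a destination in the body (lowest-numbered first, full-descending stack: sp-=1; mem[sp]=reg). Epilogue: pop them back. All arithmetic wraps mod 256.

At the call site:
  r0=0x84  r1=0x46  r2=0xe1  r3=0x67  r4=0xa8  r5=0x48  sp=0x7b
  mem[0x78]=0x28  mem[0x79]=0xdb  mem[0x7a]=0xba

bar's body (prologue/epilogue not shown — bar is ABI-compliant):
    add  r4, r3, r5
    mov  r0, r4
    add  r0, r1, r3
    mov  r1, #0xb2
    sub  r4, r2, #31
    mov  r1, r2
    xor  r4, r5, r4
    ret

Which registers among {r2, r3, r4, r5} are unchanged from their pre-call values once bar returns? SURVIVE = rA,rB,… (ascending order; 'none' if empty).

SURVIVE = r2,r3,r5

prologue: push r0 -> mem[0x7a]=0x84, sp=0x7a
prologue: push r1 -> mem[0x79]=0x46, sp=0x79
body[0] add  r4, r3, r5 -> r4=0xaf
body[1] mov  r0, r4 -> r0=0xaf
body[2] add  r0, r1, r3 -> r0=0xad
body[3] mov  r1, #0xb2 -> r1=0xb2
body[4] sub  r4, r2, #31 -> r4=0xc2
body[5] mov  r1, r2 -> r1=0xe1
body[6] xor  r4, r5, r4 -> r4=0x8a
epilogue: pop r1=0x46, sp=0x7a
epilogue: pop r0=0x84, sp=0x7b
r2: caller-saved, written=False
r3: callee-saved, written=False
r4: caller-saved, written=True
r5: caller-saved, written=False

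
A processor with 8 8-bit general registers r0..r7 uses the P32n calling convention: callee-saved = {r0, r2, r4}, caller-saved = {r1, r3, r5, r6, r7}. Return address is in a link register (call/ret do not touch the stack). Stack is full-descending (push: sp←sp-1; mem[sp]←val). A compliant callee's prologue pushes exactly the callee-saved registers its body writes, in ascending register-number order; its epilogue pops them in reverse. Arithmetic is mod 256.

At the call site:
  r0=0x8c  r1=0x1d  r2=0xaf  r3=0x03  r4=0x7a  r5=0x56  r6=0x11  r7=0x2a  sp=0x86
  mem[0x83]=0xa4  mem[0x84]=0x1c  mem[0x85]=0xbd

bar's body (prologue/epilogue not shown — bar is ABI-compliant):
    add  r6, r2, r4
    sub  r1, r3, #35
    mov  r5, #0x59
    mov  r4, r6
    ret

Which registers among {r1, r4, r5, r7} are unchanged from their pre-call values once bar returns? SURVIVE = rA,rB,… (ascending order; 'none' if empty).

prologue: push r4 → mem[0x85]=0x7a, sp=0x85
body[0] add  r6, r2, r4 → r6=0x29
body[1] sub  r1, r3, #35 → r1=0xe0
body[2] mov  r5, #0x59 → r5=0x59
body[3] mov  r4, r6 → r4=0x29
epilogue: pop r4=0x7a, sp=0x86
r1: caller-saved, written=True
r4: callee-saved, written=True
r5: caller-saved, written=True
r7: caller-saved, written=False

SURVIVE = r4,r7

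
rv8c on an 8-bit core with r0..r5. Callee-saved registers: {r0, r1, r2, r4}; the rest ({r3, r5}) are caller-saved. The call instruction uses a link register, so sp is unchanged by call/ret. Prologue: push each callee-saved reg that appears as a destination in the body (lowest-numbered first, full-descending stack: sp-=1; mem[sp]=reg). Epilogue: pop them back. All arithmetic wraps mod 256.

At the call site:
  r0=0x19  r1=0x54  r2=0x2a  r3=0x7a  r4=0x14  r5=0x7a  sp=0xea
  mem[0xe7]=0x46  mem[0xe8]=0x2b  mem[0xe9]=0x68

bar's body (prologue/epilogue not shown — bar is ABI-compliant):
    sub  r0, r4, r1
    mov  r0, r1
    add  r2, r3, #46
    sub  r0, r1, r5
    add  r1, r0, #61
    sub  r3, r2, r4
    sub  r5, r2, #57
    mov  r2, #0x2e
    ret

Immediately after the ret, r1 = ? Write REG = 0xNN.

REG = 0x54

prologue: push r0 → mem[0xe9]=0x19, sp=0xe9
prologue: push r1 → mem[0xe8]=0x54, sp=0xe8
prologue: push r2 → mem[0xe7]=0x2a, sp=0xe7
body[0] sub  r0, r4, r1 → r0=0xc0
body[1] mov  r0, r1 → r0=0x54
body[2] add  r2, r3, #46 → r2=0xa8
body[3] sub  r0, r1, r5 → r0=0xda
body[4] add  r1, r0, #61 → r1=0x17
body[5] sub  r3, r2, r4 → r3=0x94
body[6] sub  r5, r2, #57 → r5=0x6f
body[7] mov  r2, #0x2e → r2=0x2e
epilogue: pop r2=0x2a, sp=0xe8
epilogue: pop r1=0x54, sp=0xe9
epilogue: pop r0=0x19, sp=0xea
r1 is callee-saved → restored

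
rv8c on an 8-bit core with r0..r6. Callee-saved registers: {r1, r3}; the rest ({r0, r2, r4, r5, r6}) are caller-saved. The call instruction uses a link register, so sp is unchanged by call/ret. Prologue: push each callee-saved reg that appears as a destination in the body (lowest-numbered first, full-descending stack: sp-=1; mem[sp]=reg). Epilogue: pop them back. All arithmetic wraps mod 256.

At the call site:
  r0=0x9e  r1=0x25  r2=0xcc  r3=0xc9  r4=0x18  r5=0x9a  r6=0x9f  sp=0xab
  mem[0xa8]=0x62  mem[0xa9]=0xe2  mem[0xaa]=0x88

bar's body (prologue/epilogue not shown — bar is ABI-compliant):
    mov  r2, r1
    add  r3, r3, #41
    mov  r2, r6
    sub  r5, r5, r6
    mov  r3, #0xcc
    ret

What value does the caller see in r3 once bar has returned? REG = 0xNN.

REG = 0xc9

prologue: push r3 → mem[0xaa]=0xc9, sp=0xaa
body[0] mov  r2, r1 → r2=0x25
body[1] add  r3, r3, #41 → r3=0xf2
body[2] mov  r2, r6 → r2=0x9f
body[3] sub  r5, r5, r6 → r5=0xfb
body[4] mov  r3, #0xcc → r3=0xcc
epilogue: pop r3=0xc9, sp=0xab
r3 is callee-saved → restored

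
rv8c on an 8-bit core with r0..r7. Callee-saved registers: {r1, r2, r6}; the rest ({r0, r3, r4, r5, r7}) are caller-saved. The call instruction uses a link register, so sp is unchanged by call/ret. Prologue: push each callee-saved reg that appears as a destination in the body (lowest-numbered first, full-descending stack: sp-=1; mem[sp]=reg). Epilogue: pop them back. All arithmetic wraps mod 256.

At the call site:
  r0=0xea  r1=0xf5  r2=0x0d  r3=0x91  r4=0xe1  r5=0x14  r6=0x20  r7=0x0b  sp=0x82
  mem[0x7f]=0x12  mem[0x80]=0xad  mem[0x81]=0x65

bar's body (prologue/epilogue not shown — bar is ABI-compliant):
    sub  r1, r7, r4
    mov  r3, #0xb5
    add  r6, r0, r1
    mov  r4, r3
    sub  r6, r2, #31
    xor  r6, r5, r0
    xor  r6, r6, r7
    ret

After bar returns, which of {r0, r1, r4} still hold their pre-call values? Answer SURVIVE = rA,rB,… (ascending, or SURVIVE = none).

SURVIVE = r0,r1

prologue: push r1 → mem[0x81]=0xf5, sp=0x81
prologue: push r6 → mem[0x80]=0x20, sp=0x80
body[0] sub  r1, r7, r4 → r1=0x2a
body[1] mov  r3, #0xb5 → r3=0xb5
body[2] add  r6, r0, r1 → r6=0x14
body[3] mov  r4, r3 → r4=0xb5
body[4] sub  r6, r2, #31 → r6=0xee
body[5] xor  r6, r5, r0 → r6=0xfe
body[6] xor  r6, r6, r7 → r6=0xf5
epilogue: pop r6=0x20, sp=0x81
epilogue: pop r1=0xf5, sp=0x82
r0: caller-saved, written=False
r1: callee-saved, written=True
r4: caller-saved, written=True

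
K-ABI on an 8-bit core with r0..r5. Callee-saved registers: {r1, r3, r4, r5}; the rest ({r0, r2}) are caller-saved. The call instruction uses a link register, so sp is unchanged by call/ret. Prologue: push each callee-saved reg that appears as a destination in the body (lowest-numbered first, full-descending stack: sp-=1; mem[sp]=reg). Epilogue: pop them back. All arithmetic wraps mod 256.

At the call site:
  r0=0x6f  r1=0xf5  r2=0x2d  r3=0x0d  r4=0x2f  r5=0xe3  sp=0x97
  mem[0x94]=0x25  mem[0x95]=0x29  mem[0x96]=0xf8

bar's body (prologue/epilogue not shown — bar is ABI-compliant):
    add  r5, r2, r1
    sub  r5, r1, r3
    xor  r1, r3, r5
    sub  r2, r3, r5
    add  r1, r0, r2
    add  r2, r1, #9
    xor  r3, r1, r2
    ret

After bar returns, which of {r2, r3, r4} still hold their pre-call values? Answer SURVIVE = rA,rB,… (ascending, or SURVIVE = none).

SURVIVE = r3,r4

prologue: push r1 → mem[0x96]=0xf5, sp=0x96
prologue: push r3 → mem[0x95]=0x0d, sp=0x95
prologue: push r5 → mem[0x94]=0xe3, sp=0x94
body[0] add  r5, r2, r1 → r5=0x22
body[1] sub  r5, r1, r3 → r5=0xe8
body[2] xor  r1, r3, r5 → r1=0xe5
body[3] sub  r2, r3, r5 → r2=0x25
body[4] add  r1, r0, r2 → r1=0x94
body[5] add  r2, r1, #9 → r2=0x9d
body[6] xor  r3, r1, r2 → r3=0x09
epilogue: pop r5=0xe3, sp=0x95
epilogue: pop r3=0x0d, sp=0x96
epilogue: pop r1=0xf5, sp=0x97
r2: caller-saved, written=True
r3: callee-saved, written=True
r4: callee-saved, written=False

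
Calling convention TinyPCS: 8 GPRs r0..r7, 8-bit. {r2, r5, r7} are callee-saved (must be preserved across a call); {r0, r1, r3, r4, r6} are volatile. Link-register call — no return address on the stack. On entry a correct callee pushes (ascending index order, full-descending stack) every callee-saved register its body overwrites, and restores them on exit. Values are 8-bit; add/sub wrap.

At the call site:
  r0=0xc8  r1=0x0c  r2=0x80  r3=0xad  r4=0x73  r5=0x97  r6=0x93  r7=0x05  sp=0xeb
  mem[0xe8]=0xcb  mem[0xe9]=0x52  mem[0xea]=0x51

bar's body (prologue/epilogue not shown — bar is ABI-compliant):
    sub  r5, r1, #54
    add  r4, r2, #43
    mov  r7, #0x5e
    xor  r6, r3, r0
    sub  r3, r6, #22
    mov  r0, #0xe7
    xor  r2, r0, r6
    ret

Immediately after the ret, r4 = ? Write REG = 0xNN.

prologue: push r2 → mem[0xea]=0x80, sp=0xea
prologue: push r5 → mem[0xe9]=0x97, sp=0xe9
prologue: push r7 → mem[0xe8]=0x05, sp=0xe8
body[0] sub  r5, r1, #54 → r5=0xd6
body[1] add  r4, r2, #43 → r4=0xab
body[2] mov  r7, #0x5e → r7=0x5e
body[3] xor  r6, r3, r0 → r6=0x65
body[4] sub  r3, r6, #22 → r3=0x4f
body[5] mov  r0, #0xe7 → r0=0xe7
body[6] xor  r2, r0, r6 → r2=0x82
epilogue: pop r7=0x05, sp=0xe9
epilogue: pop r5=0x97, sp=0xea
epilogue: pop r2=0x80, sp=0xeb
r4 is caller-saved → body value

REG = 0xab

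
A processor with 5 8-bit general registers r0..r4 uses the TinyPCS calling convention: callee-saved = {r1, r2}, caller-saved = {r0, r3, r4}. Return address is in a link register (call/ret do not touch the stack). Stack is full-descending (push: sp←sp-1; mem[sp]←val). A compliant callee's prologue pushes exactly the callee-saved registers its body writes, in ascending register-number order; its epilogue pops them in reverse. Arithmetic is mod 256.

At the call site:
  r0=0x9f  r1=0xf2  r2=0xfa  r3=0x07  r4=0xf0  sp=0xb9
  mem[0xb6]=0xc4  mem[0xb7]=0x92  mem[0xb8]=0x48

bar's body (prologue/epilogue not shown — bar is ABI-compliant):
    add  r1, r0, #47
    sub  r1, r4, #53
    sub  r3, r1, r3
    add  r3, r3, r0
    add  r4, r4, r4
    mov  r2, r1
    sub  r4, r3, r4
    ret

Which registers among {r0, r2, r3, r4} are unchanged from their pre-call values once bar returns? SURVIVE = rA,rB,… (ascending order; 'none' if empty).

SURVIVE = r0,r2

prologue: push r1 → mem[0xb8]=0xf2, sp=0xb8
prologue: push r2 → mem[0xb7]=0xfa, sp=0xb7
body[0] add  r1, r0, #47 → r1=0xce
body[1] sub  r1, r4, #53 → r1=0xbb
body[2] sub  r3, r1, r3 → r3=0xb4
body[3] add  r3, r3, r0 → r3=0x53
body[4] add  r4, r4, r4 → r4=0xe0
body[5] mov  r2, r1 → r2=0xbb
body[6] sub  r4, r3, r4 → r4=0x73
epilogue: pop r2=0xfa, sp=0xb8
epilogue: pop r1=0xf2, sp=0xb9
r0: caller-saved, written=False
r2: callee-saved, written=True
r3: caller-saved, written=True
r4: caller-saved, written=True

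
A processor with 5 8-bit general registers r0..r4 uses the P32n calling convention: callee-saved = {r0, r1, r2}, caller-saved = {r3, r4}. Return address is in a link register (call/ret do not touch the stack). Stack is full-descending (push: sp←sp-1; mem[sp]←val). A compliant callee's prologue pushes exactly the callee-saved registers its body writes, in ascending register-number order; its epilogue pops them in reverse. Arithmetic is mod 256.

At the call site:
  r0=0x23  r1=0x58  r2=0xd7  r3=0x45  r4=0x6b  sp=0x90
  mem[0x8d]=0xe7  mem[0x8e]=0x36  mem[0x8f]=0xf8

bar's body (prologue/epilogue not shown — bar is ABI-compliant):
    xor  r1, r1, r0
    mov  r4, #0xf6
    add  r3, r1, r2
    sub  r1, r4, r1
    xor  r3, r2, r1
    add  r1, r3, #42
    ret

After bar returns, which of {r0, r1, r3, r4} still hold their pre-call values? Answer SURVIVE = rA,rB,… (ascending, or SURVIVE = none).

prologue: push r1 → mem[0x8f]=0x58, sp=0x8f
body[0] xor  r1, r1, r0 → r1=0x7b
body[1] mov  r4, #0xf6 → r4=0xf6
body[2] add  r3, r1, r2 → r3=0x52
body[3] sub  r1, r4, r1 → r1=0x7b
body[4] xor  r3, r2, r1 → r3=0xac
body[5] add  r1, r3, #42 → r1=0xd6
epilogue: pop r1=0x58, sp=0x90
r0: callee-saved, written=False
r1: callee-saved, written=True
r3: caller-saved, written=True
r4: caller-saved, written=True

SURVIVE = r0,r1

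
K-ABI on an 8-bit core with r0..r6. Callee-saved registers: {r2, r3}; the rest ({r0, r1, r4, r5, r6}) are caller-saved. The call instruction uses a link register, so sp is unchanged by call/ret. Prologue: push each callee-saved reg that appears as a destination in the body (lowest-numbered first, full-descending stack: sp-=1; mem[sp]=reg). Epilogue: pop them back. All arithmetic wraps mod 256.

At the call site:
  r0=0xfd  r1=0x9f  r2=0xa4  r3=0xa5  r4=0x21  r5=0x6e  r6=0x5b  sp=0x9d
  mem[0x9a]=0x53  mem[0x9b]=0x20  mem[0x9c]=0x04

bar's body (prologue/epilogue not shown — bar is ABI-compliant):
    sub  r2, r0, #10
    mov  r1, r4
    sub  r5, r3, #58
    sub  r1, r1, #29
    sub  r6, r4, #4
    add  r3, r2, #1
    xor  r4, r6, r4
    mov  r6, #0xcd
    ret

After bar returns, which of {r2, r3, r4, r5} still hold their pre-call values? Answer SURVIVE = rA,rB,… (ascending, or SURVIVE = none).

SURVIVE = r2,r3

prologue: push r2 → mem[0x9c]=0xa4, sp=0x9c
prologue: push r3 → mem[0x9b]=0xa5, sp=0x9b
body[0] sub  r2, r0, #10 → r2=0xf3
body[1] mov  r1, r4 → r1=0x21
body[2] sub  r5, r3, #58 → r5=0x6b
body[3] sub  r1, r1, #29 → r1=0x04
body[4] sub  r6, r4, #4 → r6=0x1d
body[5] add  r3, r2, #1 → r3=0xf4
body[6] xor  r4, r6, r4 → r4=0x3c
body[7] mov  r6, #0xcd → r6=0xcd
epilogue: pop r3=0xa5, sp=0x9c
epilogue: pop r2=0xa4, sp=0x9d
r2: callee-saved, written=True
r3: callee-saved, written=True
r4: caller-saved, written=True
r5: caller-saved, written=True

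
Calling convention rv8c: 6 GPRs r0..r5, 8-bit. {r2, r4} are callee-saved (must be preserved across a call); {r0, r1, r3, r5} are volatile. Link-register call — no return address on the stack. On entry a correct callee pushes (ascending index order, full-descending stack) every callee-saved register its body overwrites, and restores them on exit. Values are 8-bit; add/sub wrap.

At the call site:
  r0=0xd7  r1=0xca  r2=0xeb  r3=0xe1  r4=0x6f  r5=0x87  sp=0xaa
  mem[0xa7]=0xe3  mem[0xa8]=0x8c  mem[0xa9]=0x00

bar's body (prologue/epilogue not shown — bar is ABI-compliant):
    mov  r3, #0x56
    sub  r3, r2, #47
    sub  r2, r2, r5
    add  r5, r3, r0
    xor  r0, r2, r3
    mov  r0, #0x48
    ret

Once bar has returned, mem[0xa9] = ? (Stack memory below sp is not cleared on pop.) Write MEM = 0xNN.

prologue: push r2 → mem[0xa9]=0xeb, sp=0xa9
body[0] mov  r3, #0x56 → r3=0x56
body[1] sub  r3, r2, #47 → r3=0xbc
body[2] sub  r2, r2, r5 → r2=0x64
body[3] add  r5, r3, r0 → r5=0x93
body[4] xor  r0, r2, r3 → r0=0xd8
body[5] mov  r0, #0x48 → r0=0x48
epilogue: pop r2=0xeb, sp=0xaa
prologue pushed ['r2'] at ['0xa9']

MEM = 0xeb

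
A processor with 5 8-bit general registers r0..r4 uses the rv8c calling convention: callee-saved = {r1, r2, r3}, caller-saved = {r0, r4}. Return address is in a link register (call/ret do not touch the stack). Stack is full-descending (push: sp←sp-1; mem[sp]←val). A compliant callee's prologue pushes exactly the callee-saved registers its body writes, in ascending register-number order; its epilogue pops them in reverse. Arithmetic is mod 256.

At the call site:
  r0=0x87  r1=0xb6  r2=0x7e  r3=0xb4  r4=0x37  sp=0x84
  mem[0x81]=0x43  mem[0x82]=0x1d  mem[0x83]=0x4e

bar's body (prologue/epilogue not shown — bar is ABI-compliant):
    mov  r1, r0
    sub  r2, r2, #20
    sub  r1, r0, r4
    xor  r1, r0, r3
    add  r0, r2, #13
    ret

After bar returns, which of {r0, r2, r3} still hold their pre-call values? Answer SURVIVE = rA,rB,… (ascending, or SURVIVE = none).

SURVIVE = r2,r3

prologue: push r1 → mem[0x83]=0xb6, sp=0x83
prologue: push r2 → mem[0x82]=0x7e, sp=0x82
body[0] mov  r1, r0 → r1=0x87
body[1] sub  r2, r2, #20 → r2=0x6a
body[2] sub  r1, r0, r4 → r1=0x50
body[3] xor  r1, r0, r3 → r1=0x33
body[4] add  r0, r2, #13 → r0=0x77
epilogue: pop r2=0x7e, sp=0x83
epilogue: pop r1=0xb6, sp=0x84
r0: caller-saved, written=True
r2: callee-saved, written=True
r3: callee-saved, written=False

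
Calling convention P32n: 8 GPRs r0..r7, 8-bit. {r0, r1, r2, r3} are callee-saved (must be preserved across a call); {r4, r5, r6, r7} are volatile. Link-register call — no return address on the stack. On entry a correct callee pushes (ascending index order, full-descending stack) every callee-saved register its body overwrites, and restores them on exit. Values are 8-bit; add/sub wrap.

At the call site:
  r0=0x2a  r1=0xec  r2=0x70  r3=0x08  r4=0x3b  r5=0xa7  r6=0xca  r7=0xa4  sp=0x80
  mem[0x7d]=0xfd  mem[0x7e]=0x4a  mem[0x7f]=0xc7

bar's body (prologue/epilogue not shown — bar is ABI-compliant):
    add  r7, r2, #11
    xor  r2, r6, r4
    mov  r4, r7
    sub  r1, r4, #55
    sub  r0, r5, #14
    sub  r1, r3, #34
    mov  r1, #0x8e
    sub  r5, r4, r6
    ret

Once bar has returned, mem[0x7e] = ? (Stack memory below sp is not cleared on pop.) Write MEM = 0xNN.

MEM = 0xec

prologue: push r0 -> mem[0x7f]=0x2a, sp=0x7f
prologue: push r1 -> mem[0x7e]=0xec, sp=0x7e
prologue: push r2 -> mem[0x7d]=0x70, sp=0x7d
body[0] add  r7, r2, #11 -> r7=0x7b
body[1] xor  r2, r6, r4 -> r2=0xf1
body[2] mov  r4, r7 -> r4=0x7b
body[3] sub  r1, r4, #55 -> r1=0x44
body[4] sub  r0, r5, #14 -> r0=0x99
body[5] sub  r1, r3, #34 -> r1=0xe6
body[6] mov  r1, #0x8e -> r1=0x8e
body[7] sub  r5, r4, r6 -> r5=0xb1
epilogue: pop r2=0x70, sp=0x7e
epilogue: pop r1=0xec, sp=0x7f
epilogue: pop r0=0x2a, sp=0x80
prologue pushed ['r0', 'r1', 'r2'] at ['0x7f', '0x7e', '0x7d']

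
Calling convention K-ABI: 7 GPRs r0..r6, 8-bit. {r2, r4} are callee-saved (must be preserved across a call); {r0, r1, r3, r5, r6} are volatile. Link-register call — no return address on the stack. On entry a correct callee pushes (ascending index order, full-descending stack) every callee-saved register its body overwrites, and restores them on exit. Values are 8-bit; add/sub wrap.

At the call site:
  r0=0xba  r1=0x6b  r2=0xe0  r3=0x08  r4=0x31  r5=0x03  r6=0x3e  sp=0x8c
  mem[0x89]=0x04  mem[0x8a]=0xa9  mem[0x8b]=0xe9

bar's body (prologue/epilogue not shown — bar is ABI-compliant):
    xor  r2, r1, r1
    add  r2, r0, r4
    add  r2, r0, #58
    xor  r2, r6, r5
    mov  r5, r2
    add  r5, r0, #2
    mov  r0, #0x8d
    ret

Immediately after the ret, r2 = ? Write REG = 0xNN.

prologue: push r2 → mem[0x8b]=0xe0, sp=0x8b
body[0] xor  r2, r1, r1 → r2=0x00
body[1] add  r2, r0, r4 → r2=0xeb
body[2] add  r2, r0, #58 → r2=0xf4
body[3] xor  r2, r6, r5 → r2=0x3d
body[4] mov  r5, r2 → r5=0x3d
body[5] add  r5, r0, #2 → r5=0xbc
body[6] mov  r0, #0x8d → r0=0x8d
epilogue: pop r2=0xe0, sp=0x8c
r2 is callee-saved → restored

REG = 0xe0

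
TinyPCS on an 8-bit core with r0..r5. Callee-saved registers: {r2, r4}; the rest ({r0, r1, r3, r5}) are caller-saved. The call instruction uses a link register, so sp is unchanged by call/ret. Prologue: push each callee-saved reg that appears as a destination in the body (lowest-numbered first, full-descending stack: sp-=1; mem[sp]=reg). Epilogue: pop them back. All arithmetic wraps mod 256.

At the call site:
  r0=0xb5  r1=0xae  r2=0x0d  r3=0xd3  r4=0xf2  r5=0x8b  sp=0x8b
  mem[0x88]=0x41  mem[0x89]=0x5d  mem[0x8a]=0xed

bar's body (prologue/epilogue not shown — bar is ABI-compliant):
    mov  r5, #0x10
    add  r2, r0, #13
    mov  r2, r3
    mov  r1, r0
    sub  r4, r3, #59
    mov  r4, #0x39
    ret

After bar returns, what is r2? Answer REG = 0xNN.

prologue: push r2 → mem[0x8a]=0x0d, sp=0x8a
prologue: push r4 → mem[0x89]=0xf2, sp=0x89
body[0] mov  r5, #0x10 → r5=0x10
body[1] add  r2, r0, #13 → r2=0xc2
body[2] mov  r2, r3 → r2=0xd3
body[3] mov  r1, r0 → r1=0xb5
body[4] sub  r4, r3, #59 → r4=0x98
body[5] mov  r4, #0x39 → r4=0x39
epilogue: pop r4=0xf2, sp=0x8a
epilogue: pop r2=0x0d, sp=0x8b
r2 is callee-saved → restored

REG = 0x0d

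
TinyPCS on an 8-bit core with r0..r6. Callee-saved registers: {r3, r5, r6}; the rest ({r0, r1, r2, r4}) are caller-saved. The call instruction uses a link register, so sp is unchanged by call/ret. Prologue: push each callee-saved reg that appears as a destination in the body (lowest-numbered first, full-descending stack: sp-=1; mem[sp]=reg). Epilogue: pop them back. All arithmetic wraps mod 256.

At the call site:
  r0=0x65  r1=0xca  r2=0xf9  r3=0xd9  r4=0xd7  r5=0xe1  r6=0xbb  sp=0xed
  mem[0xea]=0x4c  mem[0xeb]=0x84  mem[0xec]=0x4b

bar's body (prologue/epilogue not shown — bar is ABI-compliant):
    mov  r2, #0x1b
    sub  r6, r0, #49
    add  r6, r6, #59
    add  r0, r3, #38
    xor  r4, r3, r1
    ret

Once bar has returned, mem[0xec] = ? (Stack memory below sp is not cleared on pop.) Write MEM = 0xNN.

prologue: push r6 -> mem[0xec]=0xbb, sp=0xec
body[0] mov  r2, #0x1b -> r2=0x1b
body[1] sub  r6, r0, #49 -> r6=0x34
body[2] add  r6, r6, #59 -> r6=0x6f
body[3] add  r0, r3, #38 -> r0=0xff
body[4] xor  r4, r3, r1 -> r4=0x13
epilogue: pop r6=0xbb, sp=0xed
prologue pushed ['r6'] at ['0xec']

MEM = 0xbb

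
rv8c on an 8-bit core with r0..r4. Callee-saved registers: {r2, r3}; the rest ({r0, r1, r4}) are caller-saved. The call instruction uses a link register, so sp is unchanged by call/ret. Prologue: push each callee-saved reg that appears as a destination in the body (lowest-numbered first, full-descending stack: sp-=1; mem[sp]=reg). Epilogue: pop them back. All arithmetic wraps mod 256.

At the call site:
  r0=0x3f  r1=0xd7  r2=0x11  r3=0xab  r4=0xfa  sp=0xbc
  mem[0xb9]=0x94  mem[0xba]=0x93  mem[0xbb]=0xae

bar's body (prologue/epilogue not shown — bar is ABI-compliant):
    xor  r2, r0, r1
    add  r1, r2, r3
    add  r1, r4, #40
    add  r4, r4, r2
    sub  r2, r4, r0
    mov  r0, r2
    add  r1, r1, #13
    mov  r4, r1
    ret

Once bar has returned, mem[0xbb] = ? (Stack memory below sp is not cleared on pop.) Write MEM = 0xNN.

MEM = 0x11

prologue: push r2 -> mem[0xbb]=0x11, sp=0xbb
body[0] xor  r2, r0, r1 -> r2=0xe8
body[1] add  r1, r2, r3 -> r1=0x93
body[2] add  r1, r4, #40 -> r1=0x22
body[3] add  r4, r4, r2 -> r4=0xe2
body[4] sub  r2, r4, r0 -> r2=0xa3
body[5] mov  r0, r2 -> r0=0xa3
body[6] add  r1, r1, #13 -> r1=0x2f
body[7] mov  r4, r1 -> r4=0x2f
epilogue: pop r2=0x11, sp=0xbc
prologue pushed ['r2'] at ['0xbb']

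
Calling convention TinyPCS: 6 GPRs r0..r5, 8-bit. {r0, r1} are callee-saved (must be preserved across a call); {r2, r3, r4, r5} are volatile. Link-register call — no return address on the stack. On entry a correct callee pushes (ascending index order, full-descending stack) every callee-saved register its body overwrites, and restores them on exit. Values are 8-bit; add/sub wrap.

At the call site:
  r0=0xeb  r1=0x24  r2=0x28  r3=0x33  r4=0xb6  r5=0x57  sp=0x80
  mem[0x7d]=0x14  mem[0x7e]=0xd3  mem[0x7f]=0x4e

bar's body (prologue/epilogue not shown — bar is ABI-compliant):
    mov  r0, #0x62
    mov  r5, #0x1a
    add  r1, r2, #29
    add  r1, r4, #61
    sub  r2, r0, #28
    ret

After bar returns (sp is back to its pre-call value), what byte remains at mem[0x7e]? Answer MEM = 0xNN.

MEM = 0x24

prologue: push r0 -> mem[0x7f]=0xeb, sp=0x7f
prologue: push r1 -> mem[0x7e]=0x24, sp=0x7e
body[0] mov  r0, #0x62 -> r0=0x62
body[1] mov  r5, #0x1a -> r5=0x1a
body[2] add  r1, r2, #29 -> r1=0x45
body[3] add  r1, r4, #61 -> r1=0xf3
body[4] sub  r2, r0, #28 -> r2=0x46
epilogue: pop r1=0x24, sp=0x7f
epilogue: pop r0=0xeb, sp=0x80
prologue pushed ['r0', 'r1'] at ['0x7f', '0x7e']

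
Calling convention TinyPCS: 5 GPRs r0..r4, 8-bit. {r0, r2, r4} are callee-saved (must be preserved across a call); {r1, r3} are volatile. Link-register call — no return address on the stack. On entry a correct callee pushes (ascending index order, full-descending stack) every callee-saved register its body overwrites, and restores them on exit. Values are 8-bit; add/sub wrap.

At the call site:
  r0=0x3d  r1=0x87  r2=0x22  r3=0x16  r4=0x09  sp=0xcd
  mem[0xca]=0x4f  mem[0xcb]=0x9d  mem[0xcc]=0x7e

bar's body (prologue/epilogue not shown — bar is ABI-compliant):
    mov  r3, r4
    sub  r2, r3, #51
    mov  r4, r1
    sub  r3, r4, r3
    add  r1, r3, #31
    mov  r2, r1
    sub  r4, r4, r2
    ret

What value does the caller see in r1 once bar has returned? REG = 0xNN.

REG = 0x9d

prologue: push r2 -> mem[0xcc]=0x22, sp=0xcc
prologue: push r4 -> mem[0xcb]=0x09, sp=0xcb
body[0] mov  r3, r4 -> r3=0x09
body[1] sub  r2, r3, #51 -> r2=0xd6
body[2] mov  r4, r1 -> r4=0x87
body[3] sub  r3, r4, r3 -> r3=0x7e
body[4] add  r1, r3, #31 -> r1=0x9d
body[5] mov  r2, r1 -> r2=0x9d
body[6] sub  r4, r4, r2 -> r4=0xea
epilogue: pop r4=0x09, sp=0xcc
epilogue: pop r2=0x22, sp=0xcd
r1 is caller-saved -> body value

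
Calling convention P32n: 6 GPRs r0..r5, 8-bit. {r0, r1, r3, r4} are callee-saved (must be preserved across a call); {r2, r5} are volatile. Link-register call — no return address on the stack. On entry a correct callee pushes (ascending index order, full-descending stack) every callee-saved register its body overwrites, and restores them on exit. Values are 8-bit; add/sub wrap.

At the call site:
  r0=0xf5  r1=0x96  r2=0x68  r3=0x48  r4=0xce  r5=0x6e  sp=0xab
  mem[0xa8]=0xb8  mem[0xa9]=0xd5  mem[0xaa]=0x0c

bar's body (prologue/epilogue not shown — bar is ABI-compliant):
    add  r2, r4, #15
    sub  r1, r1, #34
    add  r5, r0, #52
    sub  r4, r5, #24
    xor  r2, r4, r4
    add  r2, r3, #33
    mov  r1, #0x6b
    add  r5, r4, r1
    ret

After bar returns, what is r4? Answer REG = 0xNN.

REG = 0xce

prologue: push r1 → mem[0xaa]=0x96, sp=0xaa
prologue: push r4 → mem[0xa9]=0xce, sp=0xa9
body[0] add  r2, r4, #15 → r2=0xdd
body[1] sub  r1, r1, #34 → r1=0x74
body[2] add  r5, r0, #52 → r5=0x29
body[3] sub  r4, r5, #24 → r4=0x11
body[4] xor  r2, r4, r4 → r2=0x00
body[5] add  r2, r3, #33 → r2=0x69
body[6] mov  r1, #0x6b → r1=0x6b
body[7] add  r5, r4, r1 → r5=0x7c
epilogue: pop r4=0xce, sp=0xaa
epilogue: pop r1=0x96, sp=0xab
r4 is callee-saved → restored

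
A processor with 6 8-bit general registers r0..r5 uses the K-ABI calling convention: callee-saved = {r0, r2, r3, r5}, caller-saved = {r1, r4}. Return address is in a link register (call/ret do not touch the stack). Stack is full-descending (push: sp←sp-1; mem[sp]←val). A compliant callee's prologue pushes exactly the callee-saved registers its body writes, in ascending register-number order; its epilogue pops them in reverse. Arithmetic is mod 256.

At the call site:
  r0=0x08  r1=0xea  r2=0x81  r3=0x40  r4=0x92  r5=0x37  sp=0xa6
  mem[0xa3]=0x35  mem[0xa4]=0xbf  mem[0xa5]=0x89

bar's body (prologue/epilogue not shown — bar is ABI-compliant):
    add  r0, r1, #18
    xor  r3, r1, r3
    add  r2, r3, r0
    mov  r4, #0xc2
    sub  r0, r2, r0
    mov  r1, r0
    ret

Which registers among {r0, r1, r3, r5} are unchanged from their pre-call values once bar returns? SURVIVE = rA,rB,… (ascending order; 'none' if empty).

SURVIVE = r0,r3,r5

prologue: push r0 → mem[0xa5]=0x08, sp=0xa5
prologue: push r2 → mem[0xa4]=0x81, sp=0xa4
prologue: push r3 → mem[0xa3]=0x40, sp=0xa3
body[0] add  r0, r1, #18 → r0=0xfc
body[1] xor  r3, r1, r3 → r3=0xaa
body[2] add  r2, r3, r0 → r2=0xa6
body[3] mov  r4, #0xc2 → r4=0xc2
body[4] sub  r0, r2, r0 → r0=0xaa
body[5] mov  r1, r0 → r1=0xaa
epilogue: pop r3=0x40, sp=0xa4
epilogue: pop r2=0x81, sp=0xa5
epilogue: pop r0=0x08, sp=0xa6
r0: callee-saved, written=True
r1: caller-saved, written=True
r3: callee-saved, written=True
r5: callee-saved, written=False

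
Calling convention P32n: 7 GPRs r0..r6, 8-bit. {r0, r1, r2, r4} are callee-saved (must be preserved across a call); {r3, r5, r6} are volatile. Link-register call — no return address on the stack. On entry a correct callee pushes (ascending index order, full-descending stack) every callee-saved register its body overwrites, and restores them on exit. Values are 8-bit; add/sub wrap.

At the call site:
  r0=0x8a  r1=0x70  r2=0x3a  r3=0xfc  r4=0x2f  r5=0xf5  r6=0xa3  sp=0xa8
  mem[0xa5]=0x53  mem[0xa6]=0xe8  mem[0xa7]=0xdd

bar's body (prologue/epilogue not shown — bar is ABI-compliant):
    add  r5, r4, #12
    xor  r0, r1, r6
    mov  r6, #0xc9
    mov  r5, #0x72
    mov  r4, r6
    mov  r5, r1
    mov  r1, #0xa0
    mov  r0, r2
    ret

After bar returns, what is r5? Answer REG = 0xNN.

prologue: push r0 -> mem[0xa7]=0x8a, sp=0xa7
prologue: push r1 -> mem[0xa6]=0x70, sp=0xa6
prologue: push r4 -> mem[0xa5]=0x2f, sp=0xa5
body[0] add  r5, r4, #12 -> r5=0x3b
body[1] xor  r0, r1, r6 -> r0=0xd3
body[2] mov  r6, #0xc9 -> r6=0xc9
body[3] mov  r5, #0x72 -> r5=0x72
body[4] mov  r4, r6 -> r4=0xc9
body[5] mov  r5, r1 -> r5=0x70
body[6] mov  r1, #0xa0 -> r1=0xa0
body[7] mov  r0, r2 -> r0=0x3a
epilogue: pop r4=0x2f, sp=0xa6
epilogue: pop r1=0x70, sp=0xa7
epilogue: pop r0=0x8a, sp=0xa8
r5 is caller-saved -> body value

REG = 0x70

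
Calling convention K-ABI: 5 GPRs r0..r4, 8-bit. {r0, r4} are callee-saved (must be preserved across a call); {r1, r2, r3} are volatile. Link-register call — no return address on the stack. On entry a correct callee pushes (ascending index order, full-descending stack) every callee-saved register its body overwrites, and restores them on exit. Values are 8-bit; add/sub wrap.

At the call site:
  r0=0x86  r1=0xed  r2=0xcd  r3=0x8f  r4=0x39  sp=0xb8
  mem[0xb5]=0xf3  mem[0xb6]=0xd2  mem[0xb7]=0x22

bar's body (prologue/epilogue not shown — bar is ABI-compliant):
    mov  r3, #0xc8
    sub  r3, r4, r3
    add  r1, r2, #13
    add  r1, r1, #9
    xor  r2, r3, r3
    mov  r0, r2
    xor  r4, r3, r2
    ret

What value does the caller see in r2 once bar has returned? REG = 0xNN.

prologue: push r0 → mem[0xb7]=0x86, sp=0xb7
prologue: push r4 → mem[0xb6]=0x39, sp=0xb6
body[0] mov  r3, #0xc8 → r3=0xc8
body[1] sub  r3, r4, r3 → r3=0x71
body[2] add  r1, r2, #13 → r1=0xda
body[3] add  r1, r1, #9 → r1=0xe3
body[4] xor  r2, r3, r3 → r2=0x00
body[5] mov  r0, r2 → r0=0x00
body[6] xor  r4, r3, r2 → r4=0x71
epilogue: pop r4=0x39, sp=0xb7
epilogue: pop r0=0x86, sp=0xb8
r2 is caller-saved → body value

REG = 0x00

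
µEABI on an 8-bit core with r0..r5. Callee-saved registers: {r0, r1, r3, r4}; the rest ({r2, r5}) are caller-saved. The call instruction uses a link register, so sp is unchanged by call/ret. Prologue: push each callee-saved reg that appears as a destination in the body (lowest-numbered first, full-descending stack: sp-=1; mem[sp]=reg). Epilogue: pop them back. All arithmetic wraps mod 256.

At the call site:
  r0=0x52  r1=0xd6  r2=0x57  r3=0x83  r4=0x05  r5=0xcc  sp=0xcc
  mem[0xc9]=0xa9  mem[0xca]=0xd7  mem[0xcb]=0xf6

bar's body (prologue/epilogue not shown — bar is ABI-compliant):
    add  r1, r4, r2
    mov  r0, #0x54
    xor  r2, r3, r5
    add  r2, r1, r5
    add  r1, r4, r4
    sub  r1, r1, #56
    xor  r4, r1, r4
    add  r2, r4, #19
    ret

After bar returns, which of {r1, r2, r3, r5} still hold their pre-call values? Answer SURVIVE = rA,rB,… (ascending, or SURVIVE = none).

SURVIVE = r1,r3,r5

prologue: push r0 -> mem[0xcb]=0x52, sp=0xcb
prologue: push r1 -> mem[0xca]=0xd6, sp=0xca
prologue: push r4 -> mem[0xc9]=0x05, sp=0xc9
body[0] add  r1, r4, r2 -> r1=0x5c
body[1] mov  r0, #0x54 -> r0=0x54
body[2] xor  r2, r3, r5 -> r2=0x4f
body[3] add  r2, r1, r5 -> r2=0x28
body[4] add  r1, r4, r4 -> r1=0x0a
body[5] sub  r1, r1, #56 -> r1=0xd2
body[6] xor  r4, r1, r4 -> r4=0xd7
body[7] add  r2, r4, #19 -> r2=0xea
epilogue: pop r4=0x05, sp=0xca
epilogue: pop r1=0xd6, sp=0xcb
epilogue: pop r0=0x52, sp=0xcc
r1: callee-saved, written=True
r2: caller-saved, written=True
r3: callee-saved, written=False
r5: caller-saved, written=False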